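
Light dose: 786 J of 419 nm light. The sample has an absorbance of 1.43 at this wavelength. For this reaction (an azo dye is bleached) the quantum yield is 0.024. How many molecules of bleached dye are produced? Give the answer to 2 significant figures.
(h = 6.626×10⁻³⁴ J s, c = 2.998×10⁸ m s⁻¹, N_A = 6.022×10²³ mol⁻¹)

3.8×10¹⁹ molecules

Photon energy at 419 nm: hc/λ = (6.626×10⁻³⁴)(2.998×10⁸)/(419×10⁻⁹) = 4.741×10⁻¹⁹ J.
Photons incident: 786 / 4.741×10⁻¹⁹ = 1.658×10²¹, i.e. 1.658×10²¹/6.022×10²³ = 0.002753 mol.
Fraction absorbed: 1 − 10^(−1.43) = 0.9628.
Photons absorbed: 0.9628 × 0.002753 = 0.002651 mol.
Product: Φ × n_abs = 0.024 × 0.002651 = 6.362×10⁻⁵ mol.
As a count: 6.362×10⁻⁵ × 6.022×10²³ = 3.8×10¹⁹.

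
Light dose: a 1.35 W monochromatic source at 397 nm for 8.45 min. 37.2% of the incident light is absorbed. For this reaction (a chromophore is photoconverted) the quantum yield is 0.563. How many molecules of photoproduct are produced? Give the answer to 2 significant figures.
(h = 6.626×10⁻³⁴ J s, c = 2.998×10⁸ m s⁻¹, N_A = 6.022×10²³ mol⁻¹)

2.9×10²⁰ molecules

Photon energy at 397 nm: hc/λ = (6.626×10⁻³⁴)(2.998×10⁸)/(397×10⁻⁹) = 5.004×10⁻¹⁹ J.
Energy delivered: (1.35 W)(507 s) = 684.4 J.
Photons incident: 684.4 / 5.004×10⁻¹⁹ = 1.368×10²¹, i.e. 1.368×10²¹/6.022×10²³ = 0.002272 mol.
Photons absorbed: 0.372 × 0.002272 = 8.452×10⁻⁴ mol.
Product: Φ × n_abs = 0.563 × 8.452×10⁻⁴ = 4.758×10⁻⁴ mol.
As a count: 4.758×10⁻⁴ × 6.022×10²³ = 2.9×10²⁰.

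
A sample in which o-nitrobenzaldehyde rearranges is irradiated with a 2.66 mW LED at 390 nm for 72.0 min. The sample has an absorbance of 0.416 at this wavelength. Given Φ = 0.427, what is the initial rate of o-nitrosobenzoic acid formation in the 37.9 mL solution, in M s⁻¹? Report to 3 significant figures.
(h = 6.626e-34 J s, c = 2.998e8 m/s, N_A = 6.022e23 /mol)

6.02e-8 M s⁻¹

Photon energy at 390 nm: hc/λ = (6.626e-34)(2.998e8)/(390e-9) = 5.094e-19 J.
Energy delivered: (2.66 mW)(4320 s) = 11.49 J.
Photons incident: 11.49 / 5.094e-19 = 2.256e19, i.e. 2.256e19/6.022e23 = 3.746e-5 mol.
Fraction absorbed: 1 − 10^(−0.416) = 0.6163.
Photons absorbed: 0.6163 × 3.746e-5 = 2.309e-5 mol.
Product formed: 0.427 × 2.309e-5 = 9.859e-6 mol.
Rate: 9.859e-6 mol / (4320 s × 0.0379 L) = 6.02e-8 M s⁻¹.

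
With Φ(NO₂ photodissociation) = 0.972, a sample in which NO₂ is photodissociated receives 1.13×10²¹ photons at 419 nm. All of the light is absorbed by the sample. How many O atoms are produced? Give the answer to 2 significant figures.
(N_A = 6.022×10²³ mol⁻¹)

Moles of photons: 1.13×10²¹ / 6.022×10²³ = 0.001876 mol.
Product: Φ × n_abs = 0.972 × 0.001876 = 0.001823 mol.
As a count: 0.001823 × 6.022×10²³ = 1.1×10²¹.

1.1×10²¹ atoms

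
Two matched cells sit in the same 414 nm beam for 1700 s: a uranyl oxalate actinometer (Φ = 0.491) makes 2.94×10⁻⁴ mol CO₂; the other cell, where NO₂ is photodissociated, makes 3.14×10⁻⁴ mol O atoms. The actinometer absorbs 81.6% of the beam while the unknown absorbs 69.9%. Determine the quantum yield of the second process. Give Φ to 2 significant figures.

Φ = 0.61

Photons absorbed by the actinometer: 2.94×10⁻⁴ / 0.491 = 5.988×10⁻⁴ mol.
Incident flux: 5.988×10⁻⁴ / 0.816 = 7.338×10⁻⁴ einstein.
Absorbed by unknown: 0.699 × 7.338×10⁻⁴ = 5.129×10⁻⁴ mol.
Φ(unknown) = 3.14×10⁻⁴ / 5.129×10⁻⁴ = 0.61.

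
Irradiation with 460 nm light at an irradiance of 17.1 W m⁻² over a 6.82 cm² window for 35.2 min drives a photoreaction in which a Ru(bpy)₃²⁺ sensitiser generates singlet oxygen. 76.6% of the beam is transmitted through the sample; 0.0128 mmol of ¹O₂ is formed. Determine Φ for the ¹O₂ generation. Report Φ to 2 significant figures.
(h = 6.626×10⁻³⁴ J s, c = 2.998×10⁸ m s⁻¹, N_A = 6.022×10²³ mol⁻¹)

Φ = 0.58

Product: 0.0128 mmol = 1.28×10⁻⁵ mol.
Photon energy at 460 nm: hc/λ = (6.626×10⁻³⁴)(2.998×10⁸)/(460×10⁻⁹) = 4.318×10⁻¹⁹ J.
Energy delivered: (17.1 W m⁻²)(6.82×10⁻⁴ m²)(2112 s) = 24.63 J.
Photons incident: 24.63 / 4.318×10⁻¹⁹ = 5.704×10¹⁹, i.e. 5.704×10¹⁹/6.022×10²³ = 9.472×10⁻⁵ mol.
Fraction absorbed: 1 − 76.6/100 = 0.2340.
Photons absorbed: 0.2340 × 9.472×10⁻⁵ = 2.216×10⁻⁵ mol.
Φ = 1.28×10⁻⁵ mol / 2.216×10⁻⁵ mol photons = 0.58.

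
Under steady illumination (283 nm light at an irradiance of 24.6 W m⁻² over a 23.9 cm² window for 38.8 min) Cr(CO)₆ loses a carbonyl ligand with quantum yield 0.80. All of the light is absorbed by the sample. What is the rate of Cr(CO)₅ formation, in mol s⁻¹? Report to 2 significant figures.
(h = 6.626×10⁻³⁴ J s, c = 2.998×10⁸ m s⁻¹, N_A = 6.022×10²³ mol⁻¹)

1.1×10⁻⁷ mol s⁻¹

Photon energy at 283 nm: hc/λ = (6.626×10⁻³⁴)(2.998×10⁸)/(283×10⁻⁹) = 7.019×10⁻¹⁹ J.
Energy delivered: (24.6 W m⁻²)(23.9×10⁻⁴ m²)(2328 s) = 136.9 J.
Photons incident: 136.9 / 7.019×10⁻¹⁹ = 1.950×10²⁰, i.e. 1.950×10²⁰/6.022×10²³ = 3.238×10⁻⁴ mol.
Product formed: 0.80 × 3.238×10⁻⁴ = 2.590×10⁻⁴ mol.
Rate: 2.590×10⁻⁴ / 2328 s = 1.1×10⁻⁷ mol s⁻¹.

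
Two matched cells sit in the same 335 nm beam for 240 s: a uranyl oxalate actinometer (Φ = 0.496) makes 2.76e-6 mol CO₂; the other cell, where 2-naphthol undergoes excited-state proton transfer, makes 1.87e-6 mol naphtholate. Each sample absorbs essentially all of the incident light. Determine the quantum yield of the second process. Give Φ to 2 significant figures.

Photons absorbed by the actinometer: 2.76e-6 / 0.496 = 5.565e-6 mol.
Φ(unknown) = 1.87e-6 / 5.565e-6 = 0.34.

Φ = 0.34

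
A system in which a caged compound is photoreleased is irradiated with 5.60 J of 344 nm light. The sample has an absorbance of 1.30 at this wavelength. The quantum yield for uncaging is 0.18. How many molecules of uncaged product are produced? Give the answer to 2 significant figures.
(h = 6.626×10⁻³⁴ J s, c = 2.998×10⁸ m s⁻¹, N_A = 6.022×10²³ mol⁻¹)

Photon energy at 344 nm: hc/λ = (6.626×10⁻³⁴)(2.998×10⁸)/(344×10⁻⁹) = 5.775×10⁻¹⁹ J.
Photons incident: 5.60 / 5.775×10⁻¹⁹ = 9.697×10¹⁸, i.e. 9.697×10¹⁸/6.022×10²³ = 1.610×10⁻⁵ mol.
Fraction absorbed: 1 − 10^(−1.30) = 0.9499.
Photons absorbed: 0.9499 × 1.610×10⁻⁵ = 1.529×10⁻⁵ mol.
Product: Φ × n_abs = 0.18 × 1.529×10⁻⁵ = 2.752×10⁻⁶ mol.
As a count: 2.752×10⁻⁶ × 6.022×10²³ = 1.7×10¹⁸.

1.7×10¹⁸ molecules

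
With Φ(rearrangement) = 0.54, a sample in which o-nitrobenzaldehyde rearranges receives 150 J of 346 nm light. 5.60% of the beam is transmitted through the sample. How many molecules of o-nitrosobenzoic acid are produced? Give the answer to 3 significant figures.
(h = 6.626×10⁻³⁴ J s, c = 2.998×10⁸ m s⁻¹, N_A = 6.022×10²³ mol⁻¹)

1.33×10²⁰ molecules

Photon energy at 346 nm: hc/λ = (6.626×10⁻³⁴)(2.998×10⁸)/(346×10⁻⁹) = 5.741×10⁻¹⁹ J.
Photons incident: 150 / 5.741×10⁻¹⁹ = 2.613×10²⁰, i.e. 2.613×10²⁰/6.022×10²³ = 4.339×10⁻⁴ mol.
Fraction absorbed: 1 − 5.60/100 = 0.9440.
Photons absorbed: 0.9440 × 4.339×10⁻⁴ = 4.096×10⁻⁴ mol.
Product: Φ × n_abs = 0.54 × 4.096×10⁻⁴ = 2.212×10⁻⁴ mol.
As a count: 2.212×10⁻⁴ × 6.022×10²³ = 1.33×10²⁰.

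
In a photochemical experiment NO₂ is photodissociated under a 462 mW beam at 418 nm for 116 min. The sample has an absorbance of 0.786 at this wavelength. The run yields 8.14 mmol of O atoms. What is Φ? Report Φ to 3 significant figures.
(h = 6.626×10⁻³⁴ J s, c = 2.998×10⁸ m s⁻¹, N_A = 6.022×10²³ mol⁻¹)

Product: 8.14 mmol = 0.00814 mol.
Photon energy at 418 nm: hc/λ = (6.626×10⁻³⁴)(2.998×10⁸)/(418×10⁻⁹) = 4.752×10⁻¹⁹ J.
Energy delivered: (462 mW)(6960 s) = 3216 J.
Photons incident: 3216 / 4.752×10⁻¹⁹ = 6.768×10²¹, i.e. 6.768×10²¹/6.022×10²³ = 0.01124 mol.
Fraction absorbed: 1 − 10^(−0.786) = 0.8363.
Photons absorbed: 0.8363 × 0.01124 = 0.009400 mol.
Φ = 0.00814 mol / 0.009400 mol photons = 0.866.

Φ = 0.866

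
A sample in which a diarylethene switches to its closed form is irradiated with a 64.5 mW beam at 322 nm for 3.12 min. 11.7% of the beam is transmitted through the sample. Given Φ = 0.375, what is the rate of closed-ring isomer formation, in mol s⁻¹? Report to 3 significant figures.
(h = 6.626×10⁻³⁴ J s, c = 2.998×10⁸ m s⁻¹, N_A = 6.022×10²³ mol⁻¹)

5.75×10⁻⁸ mol s⁻¹

Photon energy at 322 nm: hc/λ = (6.626×10⁻³⁴)(2.998×10⁸)/(322×10⁻⁹) = 6.169×10⁻¹⁹ J.
Energy delivered: (64.5 mW)(187.2 s) = 12.07 J.
Photons incident: 12.07 / 6.169×10⁻¹⁹ = 1.957×10¹⁹, i.e. 1.957×10¹⁹/6.022×10²³ = 3.250×10⁻⁵ mol.
Fraction absorbed: 1 − 11.7/100 = 0.8830.
Photons absorbed: 0.8830 × 3.250×10⁻⁵ = 2.870×10⁻⁵ mol.
Product formed: 0.375 × 2.870×10⁻⁵ = 1.076×10⁻⁵ mol.
Rate: 1.076×10⁻⁵ / 187.2 s = 5.75×10⁻⁸ mol s⁻¹.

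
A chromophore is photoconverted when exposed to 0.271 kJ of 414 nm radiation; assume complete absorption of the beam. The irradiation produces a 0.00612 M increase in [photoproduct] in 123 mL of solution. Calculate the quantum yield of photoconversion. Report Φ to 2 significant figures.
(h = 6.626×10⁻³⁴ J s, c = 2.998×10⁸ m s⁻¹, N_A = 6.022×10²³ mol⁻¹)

Φ = 0.80

Product: (0.00612 M)(0.123 L) = 7.528×10⁻⁴ mol.
Photon energy at 414 nm: hc/λ = (6.626×10⁻³⁴)(2.998×10⁸)/(414×10⁻⁹) = 4.798×10⁻¹⁹ J.
Incident energy: 0.271 kJ = 271 J.
Photons incident: 271 / 4.798×10⁻¹⁹ = 5.648×10²⁰, i.e. 5.648×10²⁰/6.022×10²³ = 9.379×10⁻⁴ mol.
Φ = 7.528×10⁻⁴ mol / 9.379×10⁻⁴ mol photons = 0.80.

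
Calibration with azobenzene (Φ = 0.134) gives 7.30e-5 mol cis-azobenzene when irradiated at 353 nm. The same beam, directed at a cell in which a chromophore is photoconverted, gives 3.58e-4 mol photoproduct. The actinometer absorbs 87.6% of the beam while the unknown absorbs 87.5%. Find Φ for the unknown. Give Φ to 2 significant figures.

Φ = 0.66

Photons absorbed by the actinometer: 7.30e-5 / 0.134 = 5.448e-4 mol.
Incident flux: 5.448e-4 / 0.876 = 6.219e-4 einstein.
Absorbed by unknown: 0.875 × 6.219e-4 = 5.442e-4 mol.
Φ(unknown) = 3.58e-4 / 5.442e-4 = 0.66.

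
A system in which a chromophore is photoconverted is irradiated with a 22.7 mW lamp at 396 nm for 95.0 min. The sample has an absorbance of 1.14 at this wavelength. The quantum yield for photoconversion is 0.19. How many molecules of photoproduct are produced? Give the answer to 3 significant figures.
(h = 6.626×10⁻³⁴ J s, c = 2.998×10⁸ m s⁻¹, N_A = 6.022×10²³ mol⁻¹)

Photon energy at 396 nm: hc/λ = (6.626×10⁻³⁴)(2.998×10⁸)/(396×10⁻⁹) = 5.016×10⁻¹⁹ J.
Energy delivered: (22.7 mW)(5700 s) = 129.4 J.
Photons incident: 129.4 / 5.016×10⁻¹⁹ = 2.580×10²⁰, i.e. 2.580×10²⁰/6.022×10²³ = 4.284×10⁻⁴ mol.
Fraction absorbed: 1 − 10^(−1.14) = 0.9276.
Photons absorbed: 0.9276 × 4.284×10⁻⁴ = 3.974×10⁻⁴ mol.
Product: Φ × n_abs = 0.19 × 3.974×10⁻⁴ = 7.551×10⁻⁵ mol.
As a count: 7.551×10⁻⁵ × 6.022×10²³ = 4.55×10¹⁹.

4.55×10¹⁹ molecules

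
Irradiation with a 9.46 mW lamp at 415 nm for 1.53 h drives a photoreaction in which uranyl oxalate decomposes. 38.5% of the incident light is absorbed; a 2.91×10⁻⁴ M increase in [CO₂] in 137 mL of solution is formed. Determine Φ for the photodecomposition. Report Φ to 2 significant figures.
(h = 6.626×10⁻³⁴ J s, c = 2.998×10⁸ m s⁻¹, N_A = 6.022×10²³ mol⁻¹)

Product: (2.91×10⁻⁴ M)(0.137 L) = 3.987×10⁻⁵ mol.
Photon energy at 415 nm: hc/λ = (6.626×10⁻³⁴)(2.998×10⁸)/(415×10⁻⁹) = 4.787×10⁻¹⁹ J.
Energy delivered: (9.46 mW)(5508 s) = 52.11 J.
Photons incident: 52.11 / 4.787×10⁻¹⁹ = 1.089×10²⁰, i.e. 1.089×10²⁰/6.022×10²³ = 1.808×10⁻⁴ mol.
Photons absorbed: 0.385 × 1.808×10⁻⁴ = 6.961×10⁻⁵ mol.
Φ = 3.987×10⁻⁵ mol / 6.961×10⁻⁵ mol photons = 0.57.

Φ = 0.57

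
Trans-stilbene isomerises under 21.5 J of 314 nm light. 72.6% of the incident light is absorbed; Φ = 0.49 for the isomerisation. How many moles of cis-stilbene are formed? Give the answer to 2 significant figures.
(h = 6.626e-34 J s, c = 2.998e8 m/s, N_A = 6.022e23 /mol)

Photon energy at 314 nm: hc/λ = (6.626e-34)(2.998e8)/(314e-9) = 6.326e-19 J.
Photons incident: 21.5 / 6.326e-19 = 3.399e19, i.e. 3.399e19/6.022e23 = 5.644e-5 mol.
Photons absorbed: 0.726 × 5.644e-5 = 4.098e-5 mol.
Product: Φ × n_abs = 0.49 × 4.098e-5 = 2.008e-5 mol.

2.0e-5 mol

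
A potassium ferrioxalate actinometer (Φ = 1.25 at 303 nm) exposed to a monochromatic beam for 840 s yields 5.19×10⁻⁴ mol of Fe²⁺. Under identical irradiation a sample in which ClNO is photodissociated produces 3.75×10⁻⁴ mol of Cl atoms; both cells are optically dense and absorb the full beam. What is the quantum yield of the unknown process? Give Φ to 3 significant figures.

Photons absorbed by the actinometer: 5.19×10⁻⁴ / 1.25 = 4.152×10⁻⁴ mol.
Φ(unknown) = 3.75×10⁻⁴ / 4.152×10⁻⁴ = 0.903.

Φ = 0.903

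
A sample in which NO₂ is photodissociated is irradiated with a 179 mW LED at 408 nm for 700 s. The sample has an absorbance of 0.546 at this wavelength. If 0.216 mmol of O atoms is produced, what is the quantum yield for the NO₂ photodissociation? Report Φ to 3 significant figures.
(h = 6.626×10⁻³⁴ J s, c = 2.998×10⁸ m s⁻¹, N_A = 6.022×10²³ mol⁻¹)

Product: 0.216 mmol = 2.16×10⁻⁴ mol.
Photon energy at 408 nm: hc/λ = (6.626×10⁻³⁴)(2.998×10⁸)/(408×10⁻⁹) = 4.869×10⁻¹⁹ J.
Energy delivered: (179 mW)(700 s) = 125.3 J.
Photons incident: 125.3 / 4.869×10⁻¹⁹ = 2.573×10²⁰, i.e. 2.573×10²⁰/6.022×10²³ = 4.273×10⁻⁴ mol.
Fraction absorbed: 1 − 10^(−0.546) = 0.7156.
Photons absorbed: 0.7156 × 4.273×10⁻⁴ = 3.058×10⁻⁴ mol.
Φ = 2.16×10⁻⁴ mol / 3.058×10⁻⁴ mol photons = 0.706.

Φ = 0.706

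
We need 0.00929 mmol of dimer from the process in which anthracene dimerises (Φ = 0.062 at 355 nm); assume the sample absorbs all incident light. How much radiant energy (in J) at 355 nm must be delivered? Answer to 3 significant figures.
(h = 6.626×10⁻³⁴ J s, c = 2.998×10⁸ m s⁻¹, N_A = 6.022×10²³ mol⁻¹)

50.5 J

Product: 0.00929 mmol = 9.29×10⁻⁶ mol.
Photons that must be absorbed: 9.29×10⁻⁶ / 0.062 = 1.498×10⁻⁴ mol.
Photon energy: hc/λ = 5.596×10⁻¹⁹ J; per mole, 3.370×10⁵ J mol⁻¹.
Energy required: 1.498×10⁻⁴ × 3.370×10⁵ = 50.5 J.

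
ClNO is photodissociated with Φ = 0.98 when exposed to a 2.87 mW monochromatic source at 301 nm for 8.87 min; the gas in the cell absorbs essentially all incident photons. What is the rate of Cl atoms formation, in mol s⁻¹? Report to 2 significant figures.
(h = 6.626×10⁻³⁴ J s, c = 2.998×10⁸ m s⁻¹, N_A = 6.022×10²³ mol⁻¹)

7.1×10⁻⁹ mol s⁻¹

Photon energy at 301 nm: hc/λ = (6.626×10⁻³⁴)(2.998×10⁸)/(301×10⁻⁹) = 6.600×10⁻¹⁹ J.
Energy delivered: (2.87 mW)(532.2 s) = 1.527 J.
Photons incident: 1.527 / 6.600×10⁻¹⁹ = 2.314×10¹⁸, i.e. 2.314×10¹⁸/6.022×10²³ = 3.843×10⁻⁶ mol.
Product formed: 0.98 × 3.843×10⁻⁶ = 3.766×10⁻⁶ mol.
Rate: 3.766×10⁻⁶ / 532.2 s = 7.1×10⁻⁹ mol s⁻¹.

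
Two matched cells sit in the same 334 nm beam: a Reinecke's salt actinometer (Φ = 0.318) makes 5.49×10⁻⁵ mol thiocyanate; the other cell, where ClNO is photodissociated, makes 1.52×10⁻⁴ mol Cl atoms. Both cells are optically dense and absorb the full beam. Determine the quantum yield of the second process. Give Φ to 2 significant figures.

Photons absorbed by the actinometer: 5.49×10⁻⁵ / 0.318 = 1.726×10⁻⁴ mol.
Φ(unknown) = 1.52×10⁻⁴ / 1.726×10⁻⁴ = 0.88.

Φ = 0.88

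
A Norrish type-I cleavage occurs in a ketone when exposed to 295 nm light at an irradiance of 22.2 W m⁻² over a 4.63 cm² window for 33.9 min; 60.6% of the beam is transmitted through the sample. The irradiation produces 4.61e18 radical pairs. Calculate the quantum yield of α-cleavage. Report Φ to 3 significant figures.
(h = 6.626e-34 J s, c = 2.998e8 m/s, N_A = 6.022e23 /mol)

Product: 4.61e18 / 6.022e23 = 7.655e-6 mol.
Photon energy at 295 nm: hc/λ = (6.626e-34)(2.998e8)/(295e-9) = 6.734e-19 J.
Energy delivered: (22.2 W m⁻²)(4.63e-4 m²)(2034 s) = 20.91 J.
Photons incident: 20.91 / 6.734e-19 = 3.105e19, i.e. 3.105e19/6.022e23 = 5.156e-5 mol.
Fraction absorbed: 1 − 60.6/100 = 0.3940.
Photons absorbed: 0.3940 × 5.156e-5 = 2.031e-5 mol.
Φ = 7.655e-6 mol / 2.031e-5 mol photons = 0.377.

Φ = 0.377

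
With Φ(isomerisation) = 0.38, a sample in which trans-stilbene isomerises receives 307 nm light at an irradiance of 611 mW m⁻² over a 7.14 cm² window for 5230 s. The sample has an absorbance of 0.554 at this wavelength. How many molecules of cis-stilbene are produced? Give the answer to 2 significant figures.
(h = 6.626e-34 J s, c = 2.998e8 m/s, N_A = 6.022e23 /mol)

Photon energy at 307 nm: hc/λ = (6.626e-34)(2.998e8)/(307e-9) = 6.471e-19 J.
Energy delivered: (611 mW m⁻²)(7.14e-4 m²)(5230 s) = 2.282 J.
Photons incident: 2.282 / 6.471e-19 = 3.527e18, i.e. 3.527e18/6.022e23 = 5.857e-6 mol.
Fraction absorbed: 1 − 10^(−0.554) = 0.7207.
Photons absorbed: 0.7207 × 5.857e-6 = 4.221e-6 mol.
Product: Φ × n_abs = 0.38 × 4.221e-6 = 1.604e-6 mol.
As a count: 1.604e-6 × 6.022e23 = 9.7e17.

9.7e17 molecules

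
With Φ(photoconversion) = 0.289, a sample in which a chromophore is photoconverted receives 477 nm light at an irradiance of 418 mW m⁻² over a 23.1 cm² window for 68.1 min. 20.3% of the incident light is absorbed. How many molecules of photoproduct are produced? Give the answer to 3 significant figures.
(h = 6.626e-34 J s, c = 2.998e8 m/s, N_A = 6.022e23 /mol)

Photon energy at 477 nm: hc/λ = (6.626e-34)(2.998e8)/(477e-9) = 4.165e-19 J.
Energy delivered: (418 mW m⁻²)(23.1e-4 m²)(4086 s) = 3.945 J.
Photons incident: 3.945 / 4.165e-19 = 9.472e18, i.e. 9.472e18/6.022e23 = 1.573e-5 mol.
Photons absorbed: 0.203 × 1.573e-5 = 3.193e-6 mol.
Product: Φ × n_abs = 0.289 × 3.193e-6 = 9.228e-7 mol.
As a count: 9.228e-7 × 6.022e23 = 5.56e17.

5.56e17 molecules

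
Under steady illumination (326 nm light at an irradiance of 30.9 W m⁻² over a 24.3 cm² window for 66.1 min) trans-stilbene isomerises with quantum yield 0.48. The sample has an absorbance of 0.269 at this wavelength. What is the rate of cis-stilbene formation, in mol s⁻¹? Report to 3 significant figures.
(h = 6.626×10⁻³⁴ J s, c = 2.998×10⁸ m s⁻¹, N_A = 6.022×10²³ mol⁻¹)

4.54×10⁻⁸ mol s⁻¹

Photon energy at 326 nm: hc/λ = (6.626×10⁻³⁴)(2.998×10⁸)/(326×10⁻⁹) = 6.093×10⁻¹⁹ J.
Energy delivered: (30.9 W m⁻²)(24.3×10⁻⁴ m²)(3966 s) = 297.8 J.
Photons incident: 297.8 / 6.093×10⁻¹⁹ = 4.888×10²⁰, i.e. 4.888×10²⁰/6.022×10²³ = 8.117×10⁻⁴ mol.
Fraction absorbed: 1 − 10^(−0.269) = 0.4617.
Photons absorbed: 0.4617 × 8.117×10⁻⁴ = 3.748×10⁻⁴ mol.
Product formed: 0.48 × 3.748×10⁻⁴ = 1.799×10⁻⁴ mol.
Rate: 1.799×10⁻⁴ / 3966 s = 4.54×10⁻⁸ mol s⁻¹.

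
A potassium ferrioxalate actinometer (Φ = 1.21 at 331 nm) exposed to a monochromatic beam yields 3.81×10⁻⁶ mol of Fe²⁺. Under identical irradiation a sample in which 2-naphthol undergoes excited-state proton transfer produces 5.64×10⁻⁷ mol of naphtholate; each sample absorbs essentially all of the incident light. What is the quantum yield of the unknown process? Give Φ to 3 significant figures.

Photons absorbed by the actinometer: 3.81×10⁻⁶ / 1.21 = 3.149×10⁻⁶ mol.
Φ(unknown) = 5.64×10⁻⁷ / 3.149×10⁻⁶ = 0.179.

Φ = 0.179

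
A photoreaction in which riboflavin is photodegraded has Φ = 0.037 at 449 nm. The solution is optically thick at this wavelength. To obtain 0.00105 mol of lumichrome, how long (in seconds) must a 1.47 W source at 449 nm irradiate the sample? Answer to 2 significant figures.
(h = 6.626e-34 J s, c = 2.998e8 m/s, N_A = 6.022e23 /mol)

t ≈ 5100 s

Photons that must be absorbed: 0.00105 / 0.037 = 0.02838 mol.
Photon energy: hc/λ = 4.424e-19 J; per mole, 2.664e5 J mol⁻¹.
Energy required: 0.02838 × 2.664e5 = 7560 J.
Time: 7560 J / 1.47 W = 5100 s.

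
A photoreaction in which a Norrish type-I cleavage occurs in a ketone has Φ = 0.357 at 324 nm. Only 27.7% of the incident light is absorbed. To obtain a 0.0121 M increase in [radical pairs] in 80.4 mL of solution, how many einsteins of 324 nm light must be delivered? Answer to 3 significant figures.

0.00984 einstein

Product: (0.0121 M)(0.0804 L) = 9.728×10⁻⁴ mol.
Photons that must be absorbed: 9.728×10⁻⁴ / 0.357 = 0.002725 mol.
Incident photons needed: 0.002725 / 0.277 = 0.009838 mol.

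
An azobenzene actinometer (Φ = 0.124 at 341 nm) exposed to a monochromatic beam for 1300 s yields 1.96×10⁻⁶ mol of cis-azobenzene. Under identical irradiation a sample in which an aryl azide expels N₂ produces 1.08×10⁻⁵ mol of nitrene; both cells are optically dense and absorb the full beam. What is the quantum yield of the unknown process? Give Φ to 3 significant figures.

Photons absorbed by the actinometer: 1.96×10⁻⁶ / 0.124 = 1.581×10⁻⁵ mol.
Φ(unknown) = 1.08×10⁻⁵ / 1.581×10⁻⁵ = 0.683.

Φ = 0.683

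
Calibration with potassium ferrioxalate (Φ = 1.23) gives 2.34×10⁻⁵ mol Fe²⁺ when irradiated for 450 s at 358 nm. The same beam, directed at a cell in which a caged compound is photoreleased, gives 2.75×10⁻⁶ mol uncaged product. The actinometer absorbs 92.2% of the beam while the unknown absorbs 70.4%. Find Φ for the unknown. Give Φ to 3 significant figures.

Φ = 0.189

Photons absorbed by the actinometer: 2.34×10⁻⁵ / 1.23 = 1.902×10⁻⁵ mol.
Incident flux: 1.902×10⁻⁵ / 0.922 = 2.063×10⁻⁵ einstein.
Absorbed by unknown: 0.704 × 2.063×10⁻⁵ = 1.452×10⁻⁵ mol.
Φ(unknown) = 2.75×10⁻⁶ / 1.452×10⁻⁵ = 0.189.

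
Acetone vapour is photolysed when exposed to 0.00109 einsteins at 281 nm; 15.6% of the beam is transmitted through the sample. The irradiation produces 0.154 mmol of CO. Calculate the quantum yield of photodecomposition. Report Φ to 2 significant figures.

Product: 0.154 mmol = 1.54×10⁻⁴ mol.
Fraction absorbed: 1 − 15.6/100 = 0.8440.
Photons absorbed: 0.8440 × 0.00109 = 9.200×10⁻⁴ mol.
Φ = 1.54×10⁻⁴ mol / 9.200×10⁻⁴ mol photons = 0.17.

Φ = 0.17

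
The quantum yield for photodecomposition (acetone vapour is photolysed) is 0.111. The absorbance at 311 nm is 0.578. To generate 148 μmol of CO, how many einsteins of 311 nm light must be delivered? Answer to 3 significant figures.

Product: 148 μmol = 1.48×10⁻⁴ mol.
Photons that must be absorbed: 1.48×10⁻⁴ / 0.111 = 0.001333 mol.
Fraction absorbed: 1 − 10^(−0.578) = 0.7358.
Incident photons needed: 0.001333 / 0.7358 = 0.001812 mol.

0.00181 einstein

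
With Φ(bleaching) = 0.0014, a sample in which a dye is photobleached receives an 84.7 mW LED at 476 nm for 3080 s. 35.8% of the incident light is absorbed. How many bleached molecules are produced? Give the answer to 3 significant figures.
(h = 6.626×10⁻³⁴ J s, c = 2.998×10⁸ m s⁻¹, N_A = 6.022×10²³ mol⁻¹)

Photon energy at 476 nm: hc/λ = (6.626×10⁻³⁴)(2.998×10⁸)/(476×10⁻⁹) = 4.173×10⁻¹⁹ J.
Energy delivered: (84.7 mW)(3080 s) = 260.9 J.
Photons incident: 260.9 / 4.173×10⁻¹⁹ = 6.252×10²⁰, i.e. 6.252×10²⁰/6.022×10²³ = 0.001038 mol.
Photons absorbed: 0.358 × 0.001038 = 3.716×10⁻⁴ mol.
Product: Φ × n_abs = 0.0014 × 3.716×10⁻⁴ = 5.202×10⁻⁷ mol.
As a count: 5.202×10⁻⁷ × 6.022×10²³ = 3.13×10¹⁷.

3.13×10¹⁷ bleached molecules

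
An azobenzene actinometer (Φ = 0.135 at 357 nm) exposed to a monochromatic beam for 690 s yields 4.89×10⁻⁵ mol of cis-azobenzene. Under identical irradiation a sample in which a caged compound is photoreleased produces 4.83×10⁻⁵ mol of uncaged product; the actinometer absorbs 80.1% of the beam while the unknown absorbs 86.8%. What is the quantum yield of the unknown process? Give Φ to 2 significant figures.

Photons absorbed by the actinometer: 4.89×10⁻⁵ / 0.135 = 3.622×10⁻⁴ mol.
Incident flux: 3.622×10⁻⁴ / 0.801 = 4.522×10⁻⁴ einstein.
Absorbed by unknown: 0.868 × 4.522×10⁻⁴ = 3.925×10⁻⁴ mol.
Φ(unknown) = 4.83×10⁻⁵ / 3.925×10⁻⁴ = 0.12.

Φ = 0.12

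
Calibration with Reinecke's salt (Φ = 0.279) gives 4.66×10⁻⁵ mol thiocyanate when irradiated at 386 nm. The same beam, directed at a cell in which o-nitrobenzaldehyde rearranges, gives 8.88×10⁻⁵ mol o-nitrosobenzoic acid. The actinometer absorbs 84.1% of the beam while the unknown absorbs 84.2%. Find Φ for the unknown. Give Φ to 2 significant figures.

Φ = 0.53

Photons absorbed by the actinometer: 4.66×10⁻⁵ / 0.279 = 1.670×10⁻⁴ mol.
Incident flux: 1.670×10⁻⁴ / 0.841 = 1.986×10⁻⁴ einstein.
Absorbed by unknown: 0.842 × 1.986×10⁻⁴ = 1.672×10⁻⁴ mol.
Φ(unknown) = 8.88×10⁻⁵ / 1.672×10⁻⁴ = 0.53.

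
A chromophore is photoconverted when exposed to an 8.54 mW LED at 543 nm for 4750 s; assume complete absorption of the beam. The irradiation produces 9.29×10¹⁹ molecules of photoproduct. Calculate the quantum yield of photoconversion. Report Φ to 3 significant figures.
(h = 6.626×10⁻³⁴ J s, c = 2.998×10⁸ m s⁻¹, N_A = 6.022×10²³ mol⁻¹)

Product: 9.29×10¹⁹ / 6.022×10²³ = 1.543×10⁻⁴ mol.
Photon energy at 543 nm: hc/λ = (6.626×10⁻³⁴)(2.998×10⁸)/(543×10⁻⁹) = 3.658×10⁻¹⁹ J.
Energy delivered: (8.54 mW)(4750 s) = 40.57 J.
Photons incident: 40.57 / 3.658×10⁻¹⁹ = 1.109×10²⁰, i.e. 1.109×10²⁰/6.022×10²³ = 1.842×10⁻⁴ mol.
Φ = 1.543×10⁻⁴ mol / 1.842×10⁻⁴ mol photons = 0.838.

Φ = 0.838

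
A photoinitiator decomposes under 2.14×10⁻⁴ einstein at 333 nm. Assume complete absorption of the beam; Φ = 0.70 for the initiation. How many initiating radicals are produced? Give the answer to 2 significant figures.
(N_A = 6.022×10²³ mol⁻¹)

Product: Φ × n_abs = 0.70 × 2.14×10⁻⁴ = 1.498×10⁻⁴ mol.
As a count: 1.498×10⁻⁴ × 6.022×10²³ = 9.0×10¹⁹.

9.0×10¹⁹ initiating radicals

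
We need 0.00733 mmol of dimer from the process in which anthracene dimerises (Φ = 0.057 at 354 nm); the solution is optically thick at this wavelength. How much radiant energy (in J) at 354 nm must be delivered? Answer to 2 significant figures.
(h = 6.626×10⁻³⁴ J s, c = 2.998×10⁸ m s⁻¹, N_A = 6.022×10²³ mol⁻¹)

Product: 0.00733 mmol = 7.33×10⁻⁶ mol.
Photons that must be absorbed: 7.33×10⁻⁶ / 0.057 = 1.286×10⁻⁴ mol.
Photon energy: hc/λ = 5.612×10⁻¹⁹ J; per mole, 3.380×10⁵ J mol⁻¹.
Energy required: 1.286×10⁻⁴ × 3.380×10⁵ = 43 J.

43 J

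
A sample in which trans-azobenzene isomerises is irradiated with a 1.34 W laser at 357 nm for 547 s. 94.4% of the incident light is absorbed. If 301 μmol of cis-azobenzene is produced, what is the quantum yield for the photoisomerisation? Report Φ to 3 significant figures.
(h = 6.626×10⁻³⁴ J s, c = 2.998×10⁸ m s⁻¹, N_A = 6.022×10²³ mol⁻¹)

Product: 301 μmol = 3.01×10⁻⁴ mol.
Photon energy at 357 nm: hc/λ = (6.626×10⁻³⁴)(2.998×10⁸)/(357×10⁻⁹) = 5.564×10⁻¹⁹ J.
Energy delivered: (1.34 W)(547 s) = 733.0 J.
Photons incident: 733.0 / 5.564×10⁻¹⁹ = 1.317×10²¹, i.e. 1.317×10²¹/6.022×10²³ = 0.002187 mol.
Photons absorbed: 0.944 × 0.002187 = 0.002065 mol.
Φ = 3.01×10⁻⁴ mol / 0.002065 mol photons = 0.146.

Φ = 0.146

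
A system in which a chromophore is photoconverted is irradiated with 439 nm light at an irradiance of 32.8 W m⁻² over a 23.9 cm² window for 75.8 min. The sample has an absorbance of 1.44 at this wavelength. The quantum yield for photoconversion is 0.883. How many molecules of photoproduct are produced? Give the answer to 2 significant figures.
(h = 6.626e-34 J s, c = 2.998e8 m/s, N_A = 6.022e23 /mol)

6.7e20 molecules

Photon energy at 439 nm: hc/λ = (6.626e-34)(2.998e8)/(439e-9) = 4.525e-19 J.
Energy delivered: (32.8 W m⁻²)(23.9e-4 m²)(4548 s) = 356.5 J.
Photons incident: 356.5 / 4.525e-19 = 7.878e20, i.e. 7.878e20/6.022e23 = 0.001308 mol.
Fraction absorbed: 1 − 10^(−1.44) = 0.9637.
Photons absorbed: 0.9637 × 0.001308 = 0.001261 mol.
Product: Φ × n_abs = 0.883 × 0.001261 = 0.001113 mol.
As a count: 0.001113 × 6.022e23 = 6.7e20.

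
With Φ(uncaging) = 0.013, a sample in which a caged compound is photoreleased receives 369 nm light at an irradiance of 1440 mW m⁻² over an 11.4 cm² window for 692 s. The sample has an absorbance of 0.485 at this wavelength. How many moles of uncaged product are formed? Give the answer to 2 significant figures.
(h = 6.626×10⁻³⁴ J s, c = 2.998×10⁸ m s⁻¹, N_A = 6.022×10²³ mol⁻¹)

3.1×10⁻⁸ mol

Photon energy at 369 nm: hc/λ = (6.626×10⁻³⁴)(2.998×10⁸)/(369×10⁻⁹) = 5.383×10⁻¹⁹ J.
Energy delivered: (1440 mW m⁻²)(11.4×10⁻⁴ m²)(692 s) = 1.136 J.
Photons incident: 1.136 / 5.383×10⁻¹⁹ = 2.110×10¹⁸, i.e. 2.110×10¹⁸/6.022×10²³ = 3.504×10⁻⁶ mol.
Fraction absorbed: 1 − 10^(−0.485) = 0.6727.
Photons absorbed: 0.6727 × 3.504×10⁻⁶ = 2.357×10⁻⁶ mol.
Product: Φ × n_abs = 0.013 × 2.357×10⁻⁶ = 3.064×10⁻⁸ mol.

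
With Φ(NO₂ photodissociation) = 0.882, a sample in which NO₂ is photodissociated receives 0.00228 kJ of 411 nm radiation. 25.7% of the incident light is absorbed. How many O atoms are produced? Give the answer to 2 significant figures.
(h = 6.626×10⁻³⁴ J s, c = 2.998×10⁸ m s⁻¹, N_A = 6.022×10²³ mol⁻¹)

Photon energy at 411 nm: hc/λ = (6.626×10⁻³⁴)(2.998×10⁸)/(411×10⁻⁹) = 4.833×10⁻¹⁹ J.
Incident energy: 0.00228 kJ = 2.28 J.
Photons incident: 2.28 / 4.833×10⁻¹⁹ = 4.718×10¹⁸, i.e. 4.718×10¹⁸/6.022×10²³ = 7.835×10⁻⁶ mol.
Photons absorbed: 0.257 × 7.835×10⁻⁶ = 2.014×10⁻⁶ mol.
Product: Φ × n_abs = 0.882 × 2.014×10⁻⁶ = 1.776×10⁻⁶ mol.
As a count: 1.776×10⁻⁶ × 6.022×10²³ = 1.1×10¹⁸.

1.1×10¹⁸ atoms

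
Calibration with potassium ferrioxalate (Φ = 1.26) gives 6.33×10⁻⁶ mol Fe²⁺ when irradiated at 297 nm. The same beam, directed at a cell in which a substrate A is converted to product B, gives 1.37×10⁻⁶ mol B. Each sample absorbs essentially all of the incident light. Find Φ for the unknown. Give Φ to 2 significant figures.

Φ = 0.27

Photons absorbed by the actinometer: 6.33×10⁻⁶ / 1.26 = 5.024×10⁻⁶ mol.
Φ(unknown) = 1.37×10⁻⁶ / 5.024×10⁻⁶ = 0.27.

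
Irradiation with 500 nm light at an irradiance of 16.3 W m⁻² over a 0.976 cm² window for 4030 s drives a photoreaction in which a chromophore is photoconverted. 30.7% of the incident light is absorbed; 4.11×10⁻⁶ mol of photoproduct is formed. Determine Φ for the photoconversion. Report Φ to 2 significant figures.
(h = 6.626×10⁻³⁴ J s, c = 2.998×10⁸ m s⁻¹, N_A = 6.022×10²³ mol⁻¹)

Φ = 0.50

Photon energy at 500 nm: hc/λ = (6.626×10⁻³⁴)(2.998×10⁸)/(500×10⁻⁹) = 3.973×10⁻¹⁹ J.
Energy delivered: (16.3 W m⁻²)(0.976×10⁻⁴ m²)(4030 s) = 6.411 J.
Photons incident: 6.411 / 3.973×10⁻¹⁹ = 1.614×10¹⁹, i.e. 1.614×10¹⁹/6.022×10²³ = 2.680×10⁻⁵ mol.
Photons absorbed: 0.307 × 2.680×10⁻⁵ = 8.228×10⁻⁶ mol.
Φ = 4.11×10⁻⁶ mol / 8.228×10⁻⁶ mol photons = 0.50.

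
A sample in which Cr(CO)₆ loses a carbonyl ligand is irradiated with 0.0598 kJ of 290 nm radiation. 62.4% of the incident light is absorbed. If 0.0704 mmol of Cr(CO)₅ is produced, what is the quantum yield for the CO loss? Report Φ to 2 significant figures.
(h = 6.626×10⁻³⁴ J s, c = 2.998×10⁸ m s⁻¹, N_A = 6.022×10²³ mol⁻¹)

Product: 0.0704 mmol = 7.04×10⁻⁵ mol.
Photon energy at 290 nm: hc/λ = (6.626×10⁻³⁴)(2.998×10⁸)/(290×10⁻⁹) = 6.850×10⁻¹⁹ J.
Incident energy: 0.0598 kJ = 59.8 J.
Photons incident: 59.8 / 6.850×10⁻¹⁹ = 8.730×10¹⁹, i.e. 8.730×10¹⁹/6.022×10²³ = 1.450×10⁻⁴ mol.
Photons absorbed: 0.624 × 1.450×10⁻⁴ = 9.048×10⁻⁵ mol.
Φ = 7.04×10⁻⁵ mol / 9.048×10⁻⁵ mol photons = 0.78.

Φ = 0.78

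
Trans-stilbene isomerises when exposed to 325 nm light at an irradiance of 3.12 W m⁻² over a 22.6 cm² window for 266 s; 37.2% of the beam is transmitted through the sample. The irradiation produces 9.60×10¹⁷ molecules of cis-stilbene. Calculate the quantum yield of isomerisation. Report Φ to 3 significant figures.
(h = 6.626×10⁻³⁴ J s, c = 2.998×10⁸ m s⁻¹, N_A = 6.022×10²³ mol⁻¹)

Product: 9.60×10¹⁷ / 6.022×10²³ = 1.594×10⁻⁶ mol.
Photon energy at 325 nm: hc/λ = (6.626×10⁻³⁴)(2.998×10⁸)/(325×10⁻⁹) = 6.112×10⁻¹⁹ J.
Energy delivered: (3.12 W m⁻²)(22.6×10⁻⁴ m²)(266 s) = 1.876 J.
Photons incident: 1.876 / 6.112×10⁻¹⁹ = 3.069×10¹⁸, i.e. 3.069×10¹⁸/6.022×10²³ = 5.096×10⁻⁶ mol.
Fraction absorbed: 1 − 37.2/100 = 0.6280.
Photons absorbed: 0.6280 × 5.096×10⁻⁶ = 3.200×10⁻⁶ mol.
Φ = 1.594×10⁻⁶ mol / 3.200×10⁻⁶ mol photons = 0.498.

Φ = 0.498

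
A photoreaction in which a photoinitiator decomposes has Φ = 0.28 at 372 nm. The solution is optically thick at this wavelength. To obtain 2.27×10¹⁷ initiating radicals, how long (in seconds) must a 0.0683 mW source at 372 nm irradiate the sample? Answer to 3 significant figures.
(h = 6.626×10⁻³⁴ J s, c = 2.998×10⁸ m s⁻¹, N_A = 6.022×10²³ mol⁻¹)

Product: 2.27×10¹⁷ / 6.022×10²³ = 3.770×10⁻⁷ mol.
Photons that must be absorbed: 3.770×10⁻⁷ / 0.28 = 1.346×10⁻⁶ mol.
Photon energy: hc/λ = 5.340×10⁻¹⁹ J; per mole, 3.216×10⁵ J mol⁻¹.
Energy required: 1.346×10⁻⁶ × 3.216×10⁵ = 0.4329 J.
Time: 0.4329 J / 6.83e-05 W = 6340 s.

t ≈ 6340 s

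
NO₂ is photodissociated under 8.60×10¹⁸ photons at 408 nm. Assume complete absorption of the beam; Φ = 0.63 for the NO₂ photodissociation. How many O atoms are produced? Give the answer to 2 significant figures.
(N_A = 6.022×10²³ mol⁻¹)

Moles of photons: 8.60×10¹⁸ / 6.022×10²³ = 1.428×10⁻⁵ mol.
Product: Φ × n_abs = 0.63 × 1.428×10⁻⁵ = 8.996×10⁻⁶ mol.
As a count: 8.996×10⁻⁶ × 6.022×10²³ = 5.4×10¹⁸.

5.4×10¹⁸ atoms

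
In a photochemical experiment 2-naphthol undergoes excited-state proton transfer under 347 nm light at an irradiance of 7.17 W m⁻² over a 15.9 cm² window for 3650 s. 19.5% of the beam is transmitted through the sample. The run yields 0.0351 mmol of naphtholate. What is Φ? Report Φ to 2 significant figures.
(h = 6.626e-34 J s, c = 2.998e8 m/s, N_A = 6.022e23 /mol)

Φ = 0.36

Product: 0.0351 mmol = 3.51e-5 mol.
Photon energy at 347 nm: hc/λ = (6.626e-34)(2.998e8)/(347e-9) = 5.725e-19 J.
Energy delivered: (7.17 W m⁻²)(15.9e-4 m²)(3650 s) = 41.61 J.
Photons incident: 41.61 / 5.725e-19 = 7.268e19, i.e. 7.268e19/6.022e23 = 1.207e-4 mol.
Fraction absorbed: 1 − 19.5/100 = 0.8050.
Photons absorbed: 0.8050 × 1.207e-4 = 9.716e-5 mol.
Φ = 3.51e-5 mol / 9.716e-5 mol photons = 0.36.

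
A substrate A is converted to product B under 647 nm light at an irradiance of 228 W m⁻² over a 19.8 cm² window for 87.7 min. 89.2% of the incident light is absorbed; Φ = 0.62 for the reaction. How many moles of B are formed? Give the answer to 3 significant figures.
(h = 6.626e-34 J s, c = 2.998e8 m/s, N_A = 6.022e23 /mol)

Photon energy at 647 nm: hc/λ = (6.626e-34)(2.998e8)/(647e-9) = 3.070e-19 J.
Energy delivered: (228 W m⁻²)(19.8e-4 m²)(5262 s) = 2375 J.
Photons incident: 2375 / 3.070e-19 = 7.736e21, i.e. 7.736e21/6.022e23 = 0.01285 mol.
Photons absorbed: 0.892 × 0.01285 = 0.01146 mol.
Product: Φ × n_abs = 0.62 × 0.01146 = 0.007105 mol.

0.00711 mol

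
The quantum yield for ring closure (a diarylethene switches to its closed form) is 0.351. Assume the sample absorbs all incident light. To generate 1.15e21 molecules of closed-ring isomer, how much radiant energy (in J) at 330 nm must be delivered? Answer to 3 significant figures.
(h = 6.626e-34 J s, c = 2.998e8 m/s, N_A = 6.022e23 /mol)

Product: 1.15e21 / 6.022e23 = 0.001910 mol.
Photons that must be absorbed: 0.001910 / 0.351 = 0.005442 mol.
Photon energy: hc/λ = 6.020e-19 J; per mole, 3.625e5 J mol⁻¹.
Energy required: 0.005442 × 3.625e5 = 1970 J.

1970 J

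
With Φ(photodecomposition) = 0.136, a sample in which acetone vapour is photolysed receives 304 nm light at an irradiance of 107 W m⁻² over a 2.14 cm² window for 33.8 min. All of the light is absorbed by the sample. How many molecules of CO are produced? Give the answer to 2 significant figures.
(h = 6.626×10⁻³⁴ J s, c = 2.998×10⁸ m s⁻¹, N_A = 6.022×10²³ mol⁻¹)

9.7×10¹⁸ molecules

Photon energy at 304 nm: hc/λ = (6.626×10⁻³⁴)(2.998×10⁸)/(304×10⁻⁹) = 6.534×10⁻¹⁹ J.
Energy delivered: (107 W m⁻²)(2.14×10⁻⁴ m²)(2028 s) = 46.44 J.
Photons incident: 46.44 / 6.534×10⁻¹⁹ = 7.107×10¹⁹, i.e. 7.107×10¹⁹/6.022×10²³ = 1.180×10⁻⁴ mol.
Product: Φ × n_abs = 0.136 × 1.180×10⁻⁴ = 1.605×10⁻⁵ mol.
As a count: 1.605×10⁻⁵ × 6.022×10²³ = 9.7×10¹⁸.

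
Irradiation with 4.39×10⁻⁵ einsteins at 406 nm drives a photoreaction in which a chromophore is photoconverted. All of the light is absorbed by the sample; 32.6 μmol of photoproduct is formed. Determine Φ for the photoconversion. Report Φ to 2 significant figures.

Φ = 0.74

Product: 32.6 μmol = 3.26×10⁻⁵ mol.
Φ = 3.26×10⁻⁵ mol / 4.39×10⁻⁵ mol photons = 0.74.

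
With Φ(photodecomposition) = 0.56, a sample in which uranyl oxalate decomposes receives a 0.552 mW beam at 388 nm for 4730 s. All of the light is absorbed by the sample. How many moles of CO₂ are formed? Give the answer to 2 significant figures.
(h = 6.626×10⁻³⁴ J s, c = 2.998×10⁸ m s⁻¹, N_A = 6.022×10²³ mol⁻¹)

4.7×10⁻⁶ mol

Photon energy at 388 nm: hc/λ = (6.626×10⁻³⁴)(2.998×10⁸)/(388×10⁻⁹) = 5.120×10⁻¹⁹ J.
Energy delivered: (0.552 mW)(4730 s) = 2.611 J.
Photons incident: 2.611 / 5.120×10⁻¹⁹ = 5.100×10¹⁸, i.e. 5.100×10¹⁸/6.022×10²³ = 8.469×10⁻⁶ mol.
Product: Φ × n_abs = 0.56 × 8.469×10⁻⁶ = 4.743×10⁻⁶ mol.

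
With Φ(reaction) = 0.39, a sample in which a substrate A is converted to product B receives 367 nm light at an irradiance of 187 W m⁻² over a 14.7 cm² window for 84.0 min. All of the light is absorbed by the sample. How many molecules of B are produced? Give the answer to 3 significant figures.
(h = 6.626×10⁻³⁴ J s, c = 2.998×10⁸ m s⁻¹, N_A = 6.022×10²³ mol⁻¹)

Photon energy at 367 nm: hc/λ = (6.626×10⁻³⁴)(2.998×10⁸)/(367×10⁻⁹) = 5.413×10⁻¹⁹ J.
Energy delivered: (187 W m⁻²)(14.7×10⁻⁴ m²)(5040 s) = 1385 J.
Photons incident: 1385 / 5.413×10⁻¹⁹ = 2.559×10²¹, i.e. 2.559×10²¹/6.022×10²³ = 0.004249 mol.
Product: Φ × n_abs = 0.39 × 0.004249 = 0.001657 mol.
As a count: 0.001657 × 6.022×10²³ = 9.98×10²⁰.

9.98×10²⁰ molecules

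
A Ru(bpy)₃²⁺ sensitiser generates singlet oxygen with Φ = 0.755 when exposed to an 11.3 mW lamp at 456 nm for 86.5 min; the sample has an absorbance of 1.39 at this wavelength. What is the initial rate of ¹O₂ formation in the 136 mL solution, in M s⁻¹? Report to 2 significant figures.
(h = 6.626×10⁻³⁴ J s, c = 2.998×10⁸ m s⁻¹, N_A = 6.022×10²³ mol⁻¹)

Photon energy at 456 nm: hc/λ = (6.626×10⁻³⁴)(2.998×10⁸)/(456×10⁻⁹) = 4.356×10⁻¹⁹ J.
Energy delivered: (11.3 mW)(5190 s) = 58.65 J.
Photons incident: 58.65 / 4.356×10⁻¹⁹ = 1.346×10²⁰, i.e. 1.346×10²⁰/6.022×10²³ = 2.235×10⁻⁴ mol.
Fraction absorbed: 1 − 10^(−1.39) = 0.9593.
Photons absorbed: 0.9593 × 2.235×10⁻⁴ = 2.144×10⁻⁴ mol.
Product formed: 0.755 × 2.144×10⁻⁴ = 1.619×10⁻⁴ mol.
Rate: 1.619×10⁻⁴ mol / (5190 s × 0.136 L) = 2.3×10⁻⁷ M s⁻¹.

2.3×10⁻⁷ M s⁻¹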